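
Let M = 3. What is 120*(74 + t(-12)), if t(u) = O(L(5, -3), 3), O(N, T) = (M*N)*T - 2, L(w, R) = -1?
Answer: 7560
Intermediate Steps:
O(N, T) = -2 + 3*N*T (O(N, T) = (3*N)*T - 2 = 3*N*T - 2 = -2 + 3*N*T)
t(u) = -11 (t(u) = -2 + 3*(-1)*3 = -2 - 9 = -11)
120*(74 + t(-12)) = 120*(74 - 11) = 120*63 = 7560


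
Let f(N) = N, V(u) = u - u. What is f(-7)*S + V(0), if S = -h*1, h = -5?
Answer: -35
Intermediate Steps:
V(u) = 0
S = 5 (S = -1*(-5)*1 = 5*1 = 5)
f(-7)*S + V(0) = -7*5 + 0 = -35 + 0 = -35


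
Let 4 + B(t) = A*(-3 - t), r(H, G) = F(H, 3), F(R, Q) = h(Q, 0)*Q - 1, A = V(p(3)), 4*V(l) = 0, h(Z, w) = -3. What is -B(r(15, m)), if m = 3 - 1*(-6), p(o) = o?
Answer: 4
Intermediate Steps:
V(l) = 0 (V(l) = (¼)*0 = 0)
A = 0
m = 9 (m = 3 + 6 = 9)
F(R, Q) = -1 - 3*Q (F(R, Q) = -3*Q - 1 = -1 - 3*Q)
r(H, G) = -10 (r(H, G) = -1 - 3*3 = -1 - 9 = -10)
B(t) = -4 (B(t) = -4 + 0*(-3 - t) = -4 + 0 = -4)
-B(r(15, m)) = -1*(-4) = 4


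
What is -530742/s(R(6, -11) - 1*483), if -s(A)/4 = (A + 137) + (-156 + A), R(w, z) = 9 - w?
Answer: -265371/1958 ≈ -135.53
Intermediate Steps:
s(A) = 76 - 8*A (s(A) = -4*((A + 137) + (-156 + A)) = -4*((137 + A) + (-156 + A)) = -4*(-19 + 2*A) = 76 - 8*A)
-530742/s(R(6, -11) - 1*483) = -530742/(76 - 8*((9 - 1*6) - 1*483)) = -530742/(76 - 8*((9 - 6) - 483)) = -530742/(76 - 8*(3 - 483)) = -530742/(76 - 8*(-480)) = -530742/(76 + 3840) = -530742/3916 = -530742*1/3916 = -265371/1958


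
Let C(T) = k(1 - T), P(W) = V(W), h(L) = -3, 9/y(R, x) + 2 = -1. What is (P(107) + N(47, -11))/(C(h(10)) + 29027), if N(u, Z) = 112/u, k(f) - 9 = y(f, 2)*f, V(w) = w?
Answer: 5141/1364128 ≈ 0.0037687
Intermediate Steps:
y(R, x) = -3 (y(R, x) = 9/(-2 - 1) = 9/(-3) = 9*(-⅓) = -3)
k(f) = 9 - 3*f
P(W) = W
C(T) = 6 + 3*T (C(T) = 9 - 3*(1 - T) = 9 + (-3 + 3*T) = 6 + 3*T)
(P(107) + N(47, -11))/(C(h(10)) + 29027) = (107 + 112/47)/((6 + 3*(-3)) + 29027) = (107 + 112*(1/47))/((6 - 9) + 29027) = (107 + 112/47)/(-3 + 29027) = (5141/47)/29024 = (5141/47)*(1/29024) = 5141/1364128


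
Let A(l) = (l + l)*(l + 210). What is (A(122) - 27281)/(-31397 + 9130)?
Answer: -53727/22267 ≈ -2.4129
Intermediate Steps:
A(l) = 2*l*(210 + l) (A(l) = (2*l)*(210 + l) = 2*l*(210 + l))
(A(122) - 27281)/(-31397 + 9130) = (2*122*(210 + 122) - 27281)/(-31397 + 9130) = (2*122*332 - 27281)/(-22267) = (81008 - 27281)*(-1/22267) = 53727*(-1/22267) = -53727/22267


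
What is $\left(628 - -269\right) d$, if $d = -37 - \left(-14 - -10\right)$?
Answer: $-29601$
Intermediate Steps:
$d = -33$ ($d = -37 - \left(-14 + 10\right) = -37 - -4 = -37 + 4 = -33$)
$\left(628 - -269\right) d = \left(628 - -269\right) \left(-33\right) = \left(628 + 269\right) \left(-33\right) = 897 \left(-33\right) = -29601$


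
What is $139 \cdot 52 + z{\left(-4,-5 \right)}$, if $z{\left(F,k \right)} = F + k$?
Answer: $7219$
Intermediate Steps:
$139 \cdot 52 + z{\left(-4,-5 \right)} = 139 \cdot 52 - 9 = 7228 - 9 = 7219$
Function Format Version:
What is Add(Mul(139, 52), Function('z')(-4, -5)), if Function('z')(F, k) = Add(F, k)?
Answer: 7219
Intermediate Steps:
Add(Mul(139, 52), Function('z')(-4, -5)) = Add(Mul(139, 52), Add(-4, -5)) = Add(7228, -9) = 7219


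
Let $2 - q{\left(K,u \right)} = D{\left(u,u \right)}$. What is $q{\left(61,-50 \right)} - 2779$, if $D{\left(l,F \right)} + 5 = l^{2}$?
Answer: $-5272$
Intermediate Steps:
$D{\left(l,F \right)} = -5 + l^{2}$
$q{\left(K,u \right)} = 7 - u^{2}$ ($q{\left(K,u \right)} = 2 - \left(-5 + u^{2}\right) = 7 - u^{2}$)
$q{\left(61,-50 \right)} - 2779 = \left(7 - \left(-50\right)^{2}\right) - 2779 = \left(7 - 2500\right) - 2779 = -2493 - 2779 = -5272$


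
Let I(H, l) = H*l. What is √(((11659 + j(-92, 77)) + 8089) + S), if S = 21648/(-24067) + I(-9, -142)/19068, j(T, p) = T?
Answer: √68400730234268418/1865486 ≈ 140.20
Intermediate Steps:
S = -1552953/1865486 (S = 21648/(-24067) - 9*(-142)/19068 = 21648*(-1/24067) + 1278*(1/19068) = -528/587 + 213/3178 = -1552953/1865486 ≈ -0.83247)
√(((11659 + j(-92, 77)) + 8089) + S) = √(((11659 - 92) + 8089) - 1552953/1865486) = √((11567 + 8089) - 1552953/1865486) = √(19656 - 1552953/1865486) = √(36666439863/1865486) = √68400730234268418/1865486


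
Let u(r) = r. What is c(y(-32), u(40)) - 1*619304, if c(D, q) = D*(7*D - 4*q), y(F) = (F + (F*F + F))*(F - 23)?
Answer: 19522708696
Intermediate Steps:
y(F) = (-23 + F)*(F² + 2*F) (y(F) = (F + (F² + F))*(-23 + F) = (F + (F + F²))*(-23 + F) = (F² + 2*F)*(-23 + F) = (-23 + F)*(F² + 2*F))
c(D, q) = D*(-4*q + 7*D)
c(y(-32), u(40)) - 1*619304 = (-32*(-46 + (-32)² - 21*(-32)))*(-4*40 + 7*(-32*(-46 + (-32)² - 21*(-32)))) - 1*619304 = (-32*(-46 + 1024 + 672))*(-160 + 7*(-32*(-46 + 1024 + 672))) - 619304 = (-32*1650)*(-160 + 7*(-32*1650)) - 619304 = -52800*(-160 + 7*(-52800)) - 619304 = -52800*(-160 - 369600) - 619304 = -52800*(-369760) - 619304 = 19523328000 - 619304 = 19522708696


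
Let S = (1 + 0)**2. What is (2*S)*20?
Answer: 40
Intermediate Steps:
S = 1 (S = 1**2 = 1)
(2*S)*20 = (2*1)*20 = 2*20 = 40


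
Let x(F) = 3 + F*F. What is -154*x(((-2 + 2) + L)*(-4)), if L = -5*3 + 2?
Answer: -416878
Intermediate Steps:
L = -13 (L = -15 + 2 = -13)
x(F) = 3 + F²
-154*x(((-2 + 2) + L)*(-4)) = -154*(3 + (((-2 + 2) - 13)*(-4))²) = -154*(3 + ((0 - 13)*(-4))²) = -154*(3 + (-13*(-4))²) = -154*(3 + 52²) = -154*(3 + 2704) = -154*2707 = -416878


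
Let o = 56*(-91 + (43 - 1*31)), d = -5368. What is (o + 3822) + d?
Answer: -5970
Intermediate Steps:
o = -4424 (o = 56*(-91 + (43 - 31)) = 56*(-91 + 12) = 56*(-79) = -4424)
(o + 3822) + d = (-4424 + 3822) - 5368 = -602 - 5368 = -5970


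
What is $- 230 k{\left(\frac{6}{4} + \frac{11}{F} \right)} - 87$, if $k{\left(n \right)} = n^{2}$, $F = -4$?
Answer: $- \frac{3571}{8} \approx -446.38$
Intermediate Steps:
$- 230 k{\left(\frac{6}{4} + \frac{11}{F} \right)} - 87 = - 230 \left(\frac{6}{4} + \frac{11}{-4}\right)^{2} - 87 = - 230 \left(6 \cdot \frac{1}{4} + 11 \left(- \frac{1}{4}\right)\right)^{2} - 87 = - 230 \left(\frac{3}{2} - \frac{11}{4}\right)^{2} - 87 = - 230 \left(- \frac{5}{4}\right)^{2} - 87 = \left(-230\right) \frac{25}{16} - 87 = - \frac{2875}{8} - 87 = - \frac{3571}{8}$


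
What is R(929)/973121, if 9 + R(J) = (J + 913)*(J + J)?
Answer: 3422427/973121 ≈ 3.5170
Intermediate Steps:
R(J) = -9 + 2*J*(913 + J) (R(J) = -9 + (J + 913)*(J + J) = -9 + (913 + J)*(2*J) = -9 + 2*J*(913 + J))
R(929)/973121 = (-9 + 2*929² + 1826*929)/973121 = (-9 + 2*863041 + 1696354)*(1/973121) = (-9 + 1726082 + 1696354)*(1/973121) = 3422427*(1/973121) = 3422427/973121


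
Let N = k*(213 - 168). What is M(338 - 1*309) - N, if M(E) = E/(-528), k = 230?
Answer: -5464829/528 ≈ -10350.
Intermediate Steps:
N = 10350 (N = 230*(213 - 168) = 230*45 = 10350)
M(E) = -E/528 (M(E) = E*(-1/528) = -E/528)
M(338 - 1*309) - N = -(338 - 1*309)/528 - 1*10350 = -(338 - 309)/528 - 10350 = -1/528*29 - 10350 = -29/528 - 10350 = -5464829/528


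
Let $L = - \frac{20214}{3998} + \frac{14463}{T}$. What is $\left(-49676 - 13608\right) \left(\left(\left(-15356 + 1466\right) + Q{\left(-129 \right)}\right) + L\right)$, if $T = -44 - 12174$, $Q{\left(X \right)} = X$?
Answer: $\frac{10838948074329882}{12211891} \approx 8.8757 \cdot 10^{8}$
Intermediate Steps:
$T = -12218$ ($T = -44 - 12174 = -12218$)
$L = - \frac{152398863}{24423782}$ ($L = - \frac{20214}{3998} + \frac{14463}{-12218} = \left(-20214\right) \frac{1}{3998} + 14463 \left(- \frac{1}{12218}\right) = - \frac{10107}{1999} - \frac{14463}{12218} = - \frac{152398863}{24423782} \approx -6.2398$)
$\left(-49676 - 13608\right) \left(\left(\left(-15356 + 1466\right) + Q{\left(-129 \right)}\right) + L\right) = \left(-49676 - 13608\right) \left(\left(\left(-15356 + 1466\right) - 129\right) - \frac{152398863}{24423782}\right) = \left(-49676 - 13608\right) \left(\left(-13890 - 129\right) - \frac{152398863}{24423782}\right) = - 63284 \left(-14019 - \frac{152398863}{24423782}\right) = \left(-63284\right) \left(- \frac{342549398721}{24423782}\right) = \frac{10838948074329882}{12211891}$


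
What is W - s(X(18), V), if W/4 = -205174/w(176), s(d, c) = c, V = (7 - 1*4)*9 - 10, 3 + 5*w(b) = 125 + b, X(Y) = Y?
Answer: -2054273/149 ≈ -13787.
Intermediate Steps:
w(b) = 122/5 + b/5 (w(b) = -3/5 + (125 + b)/5 = -3/5 + (25 + b/5) = 122/5 + b/5)
V = 17 (V = (7 - 4)*9 - 10 = 3*9 - 10 = 27 - 10 = 17)
W = -2051740/149 (W = 4*(-205174/(122/5 + (1/5)*176)) = 4*(-205174/(122/5 + 176/5)) = 4*(-205174/298/5) = 4*(-205174*5/298) = 4*(-512935/149) = -2051740/149 ≈ -13770.)
W - s(X(18), V) = -2051740/149 - 1*17 = -2051740/149 - 17 = -2054273/149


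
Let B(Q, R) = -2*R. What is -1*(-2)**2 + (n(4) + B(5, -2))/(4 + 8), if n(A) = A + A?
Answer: -3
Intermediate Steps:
n(A) = 2*A
-1*(-2)**2 + (n(4) + B(5, -2))/(4 + 8) = -1*(-2)**2 + (2*4 - 2*(-2))/(4 + 8) = -1*4 + (8 + 4)/12 = -4 + 12*(1/12) = -4 + 1 = -3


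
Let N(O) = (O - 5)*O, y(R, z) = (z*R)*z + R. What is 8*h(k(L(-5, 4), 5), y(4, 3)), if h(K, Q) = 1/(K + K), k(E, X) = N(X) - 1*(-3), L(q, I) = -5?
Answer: 4/3 ≈ 1.3333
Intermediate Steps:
y(R, z) = R + R*z² (y(R, z) = (R*z)*z + R = R*z² + R = R + R*z²)
N(O) = O*(-5 + O) (N(O) = (-5 + O)*O = O*(-5 + O))
k(E, X) = 3 + X*(-5 + X) (k(E, X) = X*(-5 + X) - 1*(-3) = X*(-5 + X) + 3 = 3 + X*(-5 + X))
h(K, Q) = 1/(2*K)
8*h(k(L(-5, 4), 5), y(4, 3)) = 8*(1/(2*(3 + 5*(-5 + 5)))) = 8*(1/(2*(3 + 5*0))) = 8*(1/(2*(3 + 0))) = 8*((½)/3) = 8*((½)*(⅓)) = 8*(⅙) = 4/3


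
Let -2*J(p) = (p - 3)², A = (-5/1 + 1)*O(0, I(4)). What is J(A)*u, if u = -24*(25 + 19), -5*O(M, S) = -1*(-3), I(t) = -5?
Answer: 4752/25 ≈ 190.08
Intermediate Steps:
O(M, S) = -⅗ (O(M, S) = -(-1)*(-3)/5 = -⅕*3 = -⅗)
A = 12/5 (A = (-5/1 + 1)*(-⅗) = (-5*1 + 1)*(-⅗) = (-5 + 1)*(-⅗) = -4*(-⅗) = 12/5 ≈ 2.4000)
J(p) = -(-3 + p)²/2 (J(p) = -(p - 3)²/2 = -(-3 + p)²/2)
u = -1056 (u = -24*44 = -1056)
J(A)*u = -(-3 + 12/5)²/2*(-1056) = -(-⅗)²/2*(-1056) = -½*9/25*(-1056) = -9/50*(-1056) = 4752/25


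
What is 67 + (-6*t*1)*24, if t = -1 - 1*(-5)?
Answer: -509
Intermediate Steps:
t = 4 (t = -1 + 5 = 4)
67 + (-6*t*1)*24 = 67 + (-6*4*1)*24 = 67 - 24*1*24 = 67 - 24*24 = 67 - 576 = -509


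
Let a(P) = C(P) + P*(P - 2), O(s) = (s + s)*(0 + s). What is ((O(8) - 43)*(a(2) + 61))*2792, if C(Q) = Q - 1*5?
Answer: 13764560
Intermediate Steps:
O(s) = 2*s² (O(s) = (2*s)*s = 2*s²)
C(Q) = -5 + Q (C(Q) = Q - 5 = -5 + Q)
a(P) = -5 + P + P*(-2 + P) (a(P) = (-5 + P) + P*(P - 2) = (-5 + P) + P*(-2 + P) = -5 + P + P*(-2 + P))
((O(8) - 43)*(a(2) + 61))*2792 = ((2*8² - 43)*((-5 + 2² - 1*2) + 61))*2792 = ((2*64 - 43)*((-5 + 4 - 2) + 61))*2792 = ((128 - 43)*(-3 + 61))*2792 = (85*58)*2792 = 4930*2792 = 13764560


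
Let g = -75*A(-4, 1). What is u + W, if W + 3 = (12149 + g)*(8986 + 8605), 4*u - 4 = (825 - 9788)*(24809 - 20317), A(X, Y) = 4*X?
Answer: 224756808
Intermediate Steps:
g = 1200 (g = -300*(-4) = -75*(-16) = 1200)
u = -10065448 (u = 1 + ((825 - 9788)*(24809 - 20317))/4 = 1 + (-8963*4492)/4 = 1 + (1/4)*(-40261796) = 1 - 10065449 = -10065448)
W = 234822256 (W = -3 + (12149 + 1200)*(8986 + 8605) = -3 + 13349*17591 = -3 + 234822259 = 234822256)
u + W = -10065448 + 234822256 = 224756808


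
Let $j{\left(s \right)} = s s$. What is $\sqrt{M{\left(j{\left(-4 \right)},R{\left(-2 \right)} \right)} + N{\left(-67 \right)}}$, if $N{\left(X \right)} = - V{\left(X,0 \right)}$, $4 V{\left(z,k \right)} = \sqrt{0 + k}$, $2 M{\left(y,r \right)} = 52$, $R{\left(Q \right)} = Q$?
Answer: $\sqrt{26} \approx 5.099$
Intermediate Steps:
$j{\left(s \right)} = s^{2}$
$M{\left(y,r \right)} = 26$ ($M{\left(y,r \right)} = \frac{1}{2} \cdot 52 = 26$)
$V{\left(z,k \right)} = \frac{\sqrt{k}}{4}$ ($V{\left(z,k \right)} = \frac{\sqrt{0 + k}}{4} = \frac{\sqrt{k}}{4}$)
$N{\left(X \right)} = 0$ ($N{\left(X \right)} = - \frac{\sqrt{0}}{4} = - \frac{0}{4} = \left(-1\right) 0 = 0$)
$\sqrt{M{\left(j{\left(-4 \right)},R{\left(-2 \right)} \right)} + N{\left(-67 \right)}} = \sqrt{26 + 0} = \sqrt{26}$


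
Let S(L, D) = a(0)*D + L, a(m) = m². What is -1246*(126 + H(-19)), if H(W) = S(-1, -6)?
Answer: -155750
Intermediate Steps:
S(L, D) = L (S(L, D) = 0²*D + L = 0*D + L = 0 + L = L)
H(W) = -1
-1246*(126 + H(-19)) = -1246*(126 - 1) = -1246*125 = -155750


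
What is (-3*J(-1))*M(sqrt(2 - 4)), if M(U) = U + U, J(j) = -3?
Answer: 18*I*sqrt(2) ≈ 25.456*I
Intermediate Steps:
M(U) = 2*U
(-3*J(-1))*M(sqrt(2 - 4)) = (-3*(-3))*(2*sqrt(2 - 4)) = 9*(2*sqrt(-2)) = 9*(2*(I*sqrt(2))) = 9*(2*I*sqrt(2)) = 18*I*sqrt(2)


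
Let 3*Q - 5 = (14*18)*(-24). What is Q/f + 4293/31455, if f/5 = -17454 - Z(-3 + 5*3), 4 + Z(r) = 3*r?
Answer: 9748841/61113570 ≈ 0.15952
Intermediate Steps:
Q = -6043/3 (Q = 5/3 + ((14*18)*(-24))/3 = 5/3 + (252*(-24))/3 = 5/3 + (⅓)*(-6048) = 5/3 - 2016 = -6043/3 ≈ -2014.3)
Z(r) = -4 + 3*r
f = -87430 (f = 5*(-17454 - (-4 + 3*(-3 + 5*3))) = 5*(-17454 - (-4 + 3*(-3 + 15))) = 5*(-17454 - (-4 + 3*12)) = 5*(-17454 - (-4 + 36)) = 5*(-17454 - 1*32) = 5*(-17454 - 32) = 5*(-17486) = -87430)
Q/f + 4293/31455 = -6043/3/(-87430) + 4293/31455 = -6043/3*(-1/87430) + 4293*(1/31455) = 6043/262290 + 159/1165 = 9748841/61113570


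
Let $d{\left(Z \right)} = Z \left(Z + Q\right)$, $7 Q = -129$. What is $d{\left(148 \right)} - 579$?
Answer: $\frac{130183}{7} \approx 18598.0$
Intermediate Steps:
$Q = - \frac{129}{7}$ ($Q = \frac{1}{7} \left(-129\right) = - \frac{129}{7} \approx -18.429$)
$d{\left(Z \right)} = Z \left(- \frac{129}{7} + Z\right)$ ($d{\left(Z \right)} = Z \left(Z - \frac{129}{7}\right) = Z \left(- \frac{129}{7} + Z\right)$)
$d{\left(148 \right)} - 579 = \frac{1}{7} \cdot 148 \left(-129 + 7 \cdot 148\right) - 579 = \frac{1}{7} \cdot 148 \left(-129 + 1036\right) - 579 = \frac{1}{7} \cdot 148 \cdot 907 - 579 = \frac{134236}{7} - 579 = \frac{130183}{7}$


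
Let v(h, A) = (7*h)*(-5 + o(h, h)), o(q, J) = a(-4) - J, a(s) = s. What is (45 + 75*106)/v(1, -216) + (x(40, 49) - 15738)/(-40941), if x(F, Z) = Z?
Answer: -65245013/573174 ≈ -113.83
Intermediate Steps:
o(q, J) = -4 - J
v(h, A) = 7*h*(-9 - h) (v(h, A) = (7*h)*(-5 + (-4 - h)) = (7*h)*(-9 - h) = 7*h*(-9 - h))
(45 + 75*106)/v(1, -216) + (x(40, 49) - 15738)/(-40941) = (45 + 75*106)/((-7*1*(9 + 1))) + (49 - 15738)/(-40941) = (45 + 7950)/((-7*1*10)) - 15689*(-1/40941) = 7995/(-70) + 15689/40941 = 7995*(-1/70) + 15689/40941 = -1599/14 + 15689/40941 = -65245013/573174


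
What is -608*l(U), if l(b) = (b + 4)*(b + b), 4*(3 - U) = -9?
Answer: -59052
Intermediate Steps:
U = 21/4 (U = 3 - ¼*(-9) = 3 + 9/4 = 21/4 ≈ 5.2500)
l(b) = 2*b*(4 + b) (l(b) = (4 + b)*(2*b) = 2*b*(4 + b))
-608*l(U) = -1216*21*(4 + 21/4)/4 = -1216*21*37/(4*4) = -608*777/8 = -59052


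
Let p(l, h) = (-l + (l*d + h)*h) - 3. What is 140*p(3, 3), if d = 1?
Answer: 1680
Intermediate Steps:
p(l, h) = -3 - l + h*(h + l) (p(l, h) = (-l + (l*1 + h)*h) - 3 = (-l + (l + h)*h) - 3 = (-l + (h + l)*h) - 3 = (-l + h*(h + l)) - 3 = -3 - l + h*(h + l))
140*p(3, 3) = 140*(-3 + 3² - 1*3 + 3*3) = 140*(-3 + 9 - 3 + 9) = 140*12 = 1680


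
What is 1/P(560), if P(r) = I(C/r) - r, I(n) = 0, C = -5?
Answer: -1/560 ≈ -0.0017857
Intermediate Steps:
P(r) = -r (P(r) = 0 - r = -r)
1/P(560) = 1/(-1*560) = 1/(-560) = -1/560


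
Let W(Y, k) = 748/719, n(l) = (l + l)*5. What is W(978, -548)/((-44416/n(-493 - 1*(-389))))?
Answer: 12155/498986 ≈ 0.024359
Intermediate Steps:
n(l) = 10*l (n(l) = (2*l)*5 = 10*l)
W(Y, k) = 748/719 (W(Y, k) = 748*(1/719) = 748/719)
W(978, -548)/((-44416/n(-493 - 1*(-389)))) = 748/(719*((-44416*1/(10*(-493 - 1*(-389)))))) = 748/(719*((-44416*1/(10*(-493 + 389))))) = 748/(719*((-44416/(10*(-104))))) = 748/(719*((-44416/(-1040)))) = 748/(719*((-44416*(-1/1040)))) = 748/(719*(2776/65)) = (748/719)*(65/2776) = 12155/498986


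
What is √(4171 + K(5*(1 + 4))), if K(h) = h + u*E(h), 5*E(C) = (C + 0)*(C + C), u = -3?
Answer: √3446 ≈ 58.703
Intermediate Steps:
E(C) = 2*C²/5 (E(C) = ((C + 0)*(C + C))/5 = (C*(2*C))/5 = (2*C²)/5 = 2*C²/5)
K(h) = h - 6*h²/5
√(4171 + K(5*(1 + 4))) = √(4171 + (5*(1 + 4))*(5 - 30*(1 + 4))/5) = √(4171 + (5*5)*(5 - 30*5)/5) = √(4171 + (⅕)*25*(5 - 6*25)) = √(4171 + (⅕)*25*(5 - 150)) = √(4171 + (⅕)*25*(-145)) = √(4171 - 725) = √3446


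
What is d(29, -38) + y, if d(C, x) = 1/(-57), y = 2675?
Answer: 152474/57 ≈ 2675.0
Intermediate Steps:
d(C, x) = -1/57
d(29, -38) + y = -1/57 + 2675 = 152474/57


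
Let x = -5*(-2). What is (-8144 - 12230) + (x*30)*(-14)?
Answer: -24574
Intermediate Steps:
x = 10
(-8144 - 12230) + (x*30)*(-14) = (-8144 - 12230) + (10*30)*(-14) = -20374 + 300*(-14) = -20374 - 4200 = -24574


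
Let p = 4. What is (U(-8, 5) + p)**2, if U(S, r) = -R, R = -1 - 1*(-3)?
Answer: 4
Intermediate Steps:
R = 2 (R = -1 + 3 = 2)
U(S, r) = -2 (U(S, r) = -1*2 = -2)
(U(-8, 5) + p)**2 = (-2 + 4)**2 = 2**2 = 4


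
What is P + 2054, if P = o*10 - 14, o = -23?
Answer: 1810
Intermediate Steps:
P = -244 (P = -23*10 - 14 = -230 - 14 = -244)
P + 2054 = -244 + 2054 = 1810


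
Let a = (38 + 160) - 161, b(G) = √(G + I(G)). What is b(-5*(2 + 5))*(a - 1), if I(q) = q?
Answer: 36*I*√70 ≈ 301.2*I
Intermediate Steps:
b(G) = √2*√G (b(G) = √(G + G) = √(2*G) = √2*√G)
a = 37 (a = 198 - 161 = 37)
b(-5*(2 + 5))*(a - 1) = (√2*√(-5*(2 + 5)))*(37 - 1) = (√2*√(-5*7))*36 = (√2*√(-35))*36 = (√2*(I*√35))*36 = (I*√70)*36 = 36*I*√70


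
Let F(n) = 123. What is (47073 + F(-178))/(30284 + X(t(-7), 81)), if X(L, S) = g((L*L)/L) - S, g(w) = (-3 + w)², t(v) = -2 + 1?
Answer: 15732/10073 ≈ 1.5618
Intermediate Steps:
t(v) = -1
X(L, S) = (-3 + L)² - S (X(L, S) = (-3 + (L*L)/L)² - S = (-3 + L²/L)² - S = (-3 + L)² - S)
(47073 + F(-178))/(30284 + X(t(-7), 81)) = (47073 + 123)/(30284 + ((-3 - 1)² - 1*81)) = 47196/(30284 + ((-4)² - 81)) = 47196/(30284 + (16 - 81)) = 47196/(30284 - 65) = 47196/30219 = 47196*(1/30219) = 15732/10073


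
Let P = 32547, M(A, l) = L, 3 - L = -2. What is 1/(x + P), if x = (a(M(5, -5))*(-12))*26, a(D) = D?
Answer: 1/30987 ≈ 3.2272e-5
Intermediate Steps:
L = 5 (L = 3 - 1*(-2) = 3 + 2 = 5)
M(A, l) = 5
x = -1560 (x = (5*(-12))*26 = -60*26 = -1560)
1/(x + P) = 1/(-1560 + 32547) = 1/30987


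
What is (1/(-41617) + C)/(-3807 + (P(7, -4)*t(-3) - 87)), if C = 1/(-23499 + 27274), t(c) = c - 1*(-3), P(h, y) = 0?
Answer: -6307/101960609575 ≈ -6.1857e-8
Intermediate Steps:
t(c) = 3 + c (t(c) = c + 3 = 3 + c)
C = 1/3775 ≈ 0.00026490
(1/(-41617) + C)/(-3807 + (P(7, -4)*t(-3) - 87)) = (1/(-41617) + 1/3775)/(-3807 + (0*(3 - 3) - 87)) = (-1/41617 + 1/3775)/(-3807 + (0*0 - 87)) = 37842/(157104175*(-3807 + (0 - 87))) = 37842/(157104175*(-3807 - 87)) = (37842/157104175)/(-3894) = (37842/157104175)*(-1/3894) = -6307/101960609575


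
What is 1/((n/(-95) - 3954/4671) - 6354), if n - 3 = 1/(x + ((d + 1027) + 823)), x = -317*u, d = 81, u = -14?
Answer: -314023545/1995581342812 ≈ -0.00015736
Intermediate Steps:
x = 4438 (x = -317*(-14) = 4438)
n = 19108/6369 (n = 3 + 1/(4438 + ((81 + 1027) + 823)) = 3 + 1/(4438 + (1108 + 823)) = 3 + 1/(4438 + 1931) = 3 + 1/6369 = 19108/6369 ≈ 3.0002)
1/((n/(-95) - 3954/4671) - 6354) = 1/(((19108/6369)/(-95) - 3954/4671) - 6354) = 1/(((19108/6369)*(-1/95) - 3954*1/4671) - 6354) = 1/((-19108/605055 - 1318/1557) - 6354) = 1/(-275737882/314023545 - 6354) = 1/(-1995581342812/314023545) = -314023545/1995581342812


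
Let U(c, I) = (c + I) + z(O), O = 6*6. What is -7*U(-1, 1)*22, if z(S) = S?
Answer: -5544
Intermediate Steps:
O = 36
U(c, I) = 36 + I + c (U(c, I) = (c + I) + 36 = (I + c) + 36 = 36 + I + c)
-7*U(-1, 1)*22 = -7*(36 + 1 - 1)*22 = -7*36*22 = -252*22 = -5544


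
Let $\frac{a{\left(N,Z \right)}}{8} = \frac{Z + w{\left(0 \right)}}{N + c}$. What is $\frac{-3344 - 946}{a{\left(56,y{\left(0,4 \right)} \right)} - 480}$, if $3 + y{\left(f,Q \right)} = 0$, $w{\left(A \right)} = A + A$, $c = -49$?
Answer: $\frac{5005}{564} \approx 8.8741$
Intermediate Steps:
$w{\left(A \right)} = 2 A$
$y{\left(f,Q \right)} = -3$ ($y{\left(f,Q \right)} = -3 + 0 = -3$)
$a{\left(N,Z \right)} = \frac{8 Z}{-49 + N}$ ($a{\left(N,Z \right)} = 8 \frac{Z + 2 \cdot 0}{N - 49} = 8 \frac{Z + 0}{-49 + N} = 8 \frac{Z}{-49 + N} = \frac{8 Z}{-49 + N}$)
$\frac{-3344 - 946}{a{\left(56,y{\left(0,4 \right)} \right)} - 480} = \frac{-3344 - 946}{8 \left(-3\right) \frac{1}{-49 + 56} - 480} = - \frac{4290}{8 \left(-3\right) \frac{1}{7} - 480} = - \frac{4290}{- \frac{24}{7} - 480} = - \frac{4290}{- \frac{3384}{7}} = \left(-4290\right) \left(- \frac{7}{3384}\right) = \frac{5005}{564}$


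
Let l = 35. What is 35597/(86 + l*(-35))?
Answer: -35597/1139 ≈ -31.253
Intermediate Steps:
35597/(86 + l*(-35)) = 35597/(86 + 35*(-35)) = 35597/(86 - 1225) = 35597/(-1139) = 35597*(-1/1139) = -35597/1139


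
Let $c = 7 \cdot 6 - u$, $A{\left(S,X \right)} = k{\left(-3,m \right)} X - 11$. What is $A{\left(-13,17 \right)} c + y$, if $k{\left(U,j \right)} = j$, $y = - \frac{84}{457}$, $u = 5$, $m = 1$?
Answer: $\frac{101370}{457} \approx 221.82$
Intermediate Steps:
$y = - \frac{84}{457}$ ($y = \left(-84\right) \frac{1}{457} = - \frac{84}{457} \approx -0.18381$)
$A{\left(S,X \right)} = -11 + X$ ($A{\left(S,X \right)} = 1 X - 11 = X - 11 = -11 + X$)
$c = 37$ ($c = 7 \cdot 6 - 5 = 42 - 5 = 37$)
$A{\left(-13,17 \right)} c + y = \left(-11 + 17\right) 37 - \frac{84}{457} = 6 \cdot 37 - \frac{84}{457} = 222 - \frac{84}{457} = \frac{101370}{457}$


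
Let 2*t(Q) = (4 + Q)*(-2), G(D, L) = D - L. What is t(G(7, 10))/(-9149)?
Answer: 1/9149 ≈ 0.00010930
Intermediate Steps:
t(Q) = -4 - Q (t(Q) = ((4 + Q)*(-2))/2 = (-8 - 2*Q)/2 = -4 - Q)
t(G(7, 10))/(-9149) = (-4 - (7 - 1*10))/(-9149) = (-4 - (7 - 10))*(-1/9149) = (-4 - 1*(-3))*(-1/9149) = (-4 + 3)*(-1/9149) = -1*(-1/9149) = 1/9149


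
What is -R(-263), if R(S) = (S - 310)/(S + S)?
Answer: -573/526 ≈ -1.0894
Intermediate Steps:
R(S) = (-310 + S)/(2*S) (R(S) = (-310 + S)/((2*S)) = (-310 + S)*(1/(2*S)) = (-310 + S)/(2*S))
-R(-263) = -(-310 - 263)/(2*(-263)) = -(-1)*(-573)/(2*263) = -1*573/526 = -573/526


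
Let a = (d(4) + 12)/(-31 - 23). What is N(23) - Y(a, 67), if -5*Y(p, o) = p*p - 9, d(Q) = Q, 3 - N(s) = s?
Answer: -79397/3645 ≈ -21.782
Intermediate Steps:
N(s) = 3 - s
a = -8/27 (a = (4 + 12)/(-31 - 23) = 16/(-54) = 16*(-1/54) = -8/27 ≈ -0.29630)
Y(p, o) = 9/5 - p²/5 (Y(p, o) = -(p*p - 9)/5 = -(p² - 9)/5 = -(-9 + p²)/5 = 9/5 - p²/5)
N(23) - Y(a, 67) = (3 - 1*23) - (9/5 - (-8/27)²/5) = (3 - 23) - (9/5 - ⅕*64/729) = -20 - (9/5 - 64/3645) = -20 - 1*6497/3645 = -20 - 6497/3645 = -79397/3645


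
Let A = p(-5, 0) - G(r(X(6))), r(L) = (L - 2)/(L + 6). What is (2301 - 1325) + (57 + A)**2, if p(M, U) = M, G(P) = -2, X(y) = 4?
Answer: 3892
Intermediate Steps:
r(L) = (-2 + L)/(6 + L)
A = -3 (A = -5 - 1*(-2) = -5 + 2 = -3)
(2301 - 1325) + (57 + A)**2 = (2301 - 1325) + (57 - 3)**2 = 976 + 54**2 = 976 + 2916 = 3892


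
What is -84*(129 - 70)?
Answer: -4956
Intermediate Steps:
-84*(129 - 70) = -84*59 = -4956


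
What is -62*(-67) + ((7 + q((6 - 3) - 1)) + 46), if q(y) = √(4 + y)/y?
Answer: 4207 + √6/2 ≈ 4208.2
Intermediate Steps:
q(y) = √(4 + y)/y
-62*(-67) + ((7 + q((6 - 3) - 1)) + 46) = -62*(-67) + ((7 + √(4 + ((6 - 3) - 1))/((6 - 3) - 1)) + 46) = 4154 + ((7 + √(4 + (3 - 1))/(3 - 1)) + 46) = 4154 + ((7 + √(4 + 2)/2) + 46) = 4154 + ((7 + √6/2) + 46) = 4154 + (53 + √6/2) = 4207 + √6/2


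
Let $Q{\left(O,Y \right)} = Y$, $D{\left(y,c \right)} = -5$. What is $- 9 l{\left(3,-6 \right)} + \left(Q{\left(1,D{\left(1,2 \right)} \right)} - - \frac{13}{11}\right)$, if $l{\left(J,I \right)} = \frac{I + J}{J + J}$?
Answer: $\frac{15}{22} \approx 0.68182$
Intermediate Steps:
$l{\left(J,I \right)} = \frac{I + J}{2 J}$
$- 9 l{\left(3,-6 \right)} + \left(Q{\left(1,D{\left(1,2 \right)} \right)} - - \frac{13}{11}\right) = - 9 \frac{-6 + 3}{2 \cdot 3} - \left(5 - \frac{13}{11}\right) = - 9 \cdot \frac{1}{2} \cdot \frac{1}{3} \left(-3\right) - \left(5 - \frac{13}{11}\right) = \left(-9\right) \left(- \frac{1}{2}\right) - \frac{42}{11} = \frac{9}{2} + \left(-5 + \frac{13}{11}\right) = \frac{9}{2} - \frac{42}{11} = \frac{15}{22}$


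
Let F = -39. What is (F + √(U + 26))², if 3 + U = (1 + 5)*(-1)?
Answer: (39 - √17)² ≈ 1216.4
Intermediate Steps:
U = -9 (U = -3 + (1 + 5)*(-1) = -3 + 6*(-1) = -3 - 6 = -9)
(F + √(U + 26))² = (-39 + √(-9 + 26))² = (-39 + √17)²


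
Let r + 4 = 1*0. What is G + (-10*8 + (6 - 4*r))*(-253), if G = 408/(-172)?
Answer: 630880/43 ≈ 14672.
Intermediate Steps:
r = -4 (r = -4 + 1*0 = -4 + 0 = -4)
G = -102/43 (G = 408*(-1/172) = -102/43 ≈ -2.3721)
G + (-10*8 + (6 - 4*r))*(-253) = -102/43 + (-10*8 + (6 - 4*(-4)))*(-253) = -102/43 + (-80 + (6 + 16))*(-253) = -102/43 + (-80 + 22)*(-253) = -102/43 - 58*(-253) = -102/43 + 14674 = 630880/43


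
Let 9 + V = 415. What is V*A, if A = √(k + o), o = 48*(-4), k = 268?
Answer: 812*√19 ≈ 3539.4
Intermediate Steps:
o = -192
V = 406 (V = -9 + 415 = 406)
A = 2*√19 (A = √(268 - 192) = √76 = 2*√19 ≈ 8.7178)
V*A = 406*(2*√19) = 812*√19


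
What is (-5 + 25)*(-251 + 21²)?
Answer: 3800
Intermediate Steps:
(-5 + 25)*(-251 + 21²) = 20*(-251 + 441) = 20*190 = 3800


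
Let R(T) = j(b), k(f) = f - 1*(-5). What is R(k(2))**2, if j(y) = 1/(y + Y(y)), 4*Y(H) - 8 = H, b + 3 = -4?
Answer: 16/729 ≈ 0.021948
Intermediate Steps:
k(f) = 5 + f (k(f) = f + 5 = 5 + f)
b = -7 (b = -3 - 4 = -7)
Y(H) = 2 + H/4
j(y) = 1/(2 + 5*y/4) (j(y) = 1/(y + (2 + y/4)) = 1/(2 + 5*y/4))
R(T) = -4/27 (R(T) = 4/(8 + 5*(-7)) = 4/(8 - 35) = 4/(-27) = 4*(-1/27) = -4/27)
R(k(2))**2 = (-4/27)**2 = 16/729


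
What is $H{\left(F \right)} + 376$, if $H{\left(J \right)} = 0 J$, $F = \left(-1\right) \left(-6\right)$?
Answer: $376$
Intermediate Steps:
$F = 6$
$H{\left(J \right)} = 0$
$H{\left(F \right)} + 376 = 0 + 376 = 376$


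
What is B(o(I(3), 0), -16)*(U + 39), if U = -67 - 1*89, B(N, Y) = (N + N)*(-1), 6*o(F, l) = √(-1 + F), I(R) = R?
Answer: 39*√2 ≈ 55.154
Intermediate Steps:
o(F, l) = √(-1 + F)/6
B(N, Y) = -2*N (B(N, Y) = (2*N)*(-1) = -2*N)
U = -156 (U = -67 - 89 = -156)
B(o(I(3), 0), -16)*(U + 39) = (-√(-1 + 3)/3)*(-156 + 39) = -√2/3*(-117) = 39*√2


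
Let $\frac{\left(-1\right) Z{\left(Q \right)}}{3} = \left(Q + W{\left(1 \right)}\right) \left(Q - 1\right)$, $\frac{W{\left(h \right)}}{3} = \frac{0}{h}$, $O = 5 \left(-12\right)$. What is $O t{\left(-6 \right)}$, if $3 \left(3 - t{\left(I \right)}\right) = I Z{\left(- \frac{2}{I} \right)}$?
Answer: $-260$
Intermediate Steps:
$O = -60$
$W{\left(h \right)} = 0$ ($W{\left(h \right)} = 3 \frac{0}{h} = 3 \cdot 0 = 0$)
$Z{\left(Q \right)} = - 3 Q \left(-1 + Q\right)$ ($Z{\left(Q \right)} = - 3 \left(Q + 0\right) \left(Q - 1\right) = - 3 Q \left(-1 + Q\right)$)
$t{\left(I \right)} = 5 + \frac{4}{I}$ ($t{\left(I \right)} = 3 - \frac{I 3 \left(- \frac{2}{I}\right) \left(1 - - \frac{2}{I}\right)}{3} = 3 - \frac{I 3 \left(- \frac{2}{I}\right) \left(1 + \frac{2}{I}\right)}{3} = 3 - \frac{I \left(- \frac{6 \left(1 + \frac{2}{I}\right)}{I}\right)}{3} = 3 - \frac{-6 - \frac{12}{I}}{3} = 3 + \left(2 + \frac{4}{I}\right) = 5 + \frac{4}{I}$)
$O t{\left(-6 \right)} = - 60 \left(5 + \frac{4}{-6}\right) = - 60 \left(5 + 4 \left(- \frac{1}{6}\right)\right) = - 60 \left(5 - \frac{2}{3}\right) = \left(-60\right) \frac{13}{3} = -260$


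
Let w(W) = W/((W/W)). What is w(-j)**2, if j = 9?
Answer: 81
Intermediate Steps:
w(W) = W (w(W) = W/1 = W*1 = W)
w(-j)**2 = (-1*9)**2 = (-9)**2 = 81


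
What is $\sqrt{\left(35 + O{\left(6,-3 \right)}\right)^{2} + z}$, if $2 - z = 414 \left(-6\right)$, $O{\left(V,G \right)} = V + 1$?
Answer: $5 \sqrt{170} \approx 65.192$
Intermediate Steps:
$O{\left(V,G \right)} = 1 + V$
$z = 2486$ ($z = 2 - 414 \left(-6\right) = 2 - -2484 = 2 + 2484 = 2486$)
$\sqrt{\left(35 + O{\left(6,-3 \right)}\right)^{2} + z} = \sqrt{\left(35 + \left(1 + 6\right)\right)^{2} + 2486} = \sqrt{\left(35 + 7\right)^{2} + 2486} = \sqrt{42^{2} + 2486} = \sqrt{1764 + 2486} = \sqrt{4250} = 5 \sqrt{170}$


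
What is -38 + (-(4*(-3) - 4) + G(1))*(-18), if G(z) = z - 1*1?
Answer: -326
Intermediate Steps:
G(z) = -1 + z (G(z) = z - 1 = -1 + z)
-38 + (-(4*(-3) - 4) + G(1))*(-18) = -38 + (-(4*(-3) - 4) + (-1 + 1))*(-18) = -38 + (-(-12 - 4) + 0)*(-18) = -38 + (-1*(-16) + 0)*(-18) = -38 + (16 + 0)*(-18) = -38 + 16*(-18) = -38 - 288 = -326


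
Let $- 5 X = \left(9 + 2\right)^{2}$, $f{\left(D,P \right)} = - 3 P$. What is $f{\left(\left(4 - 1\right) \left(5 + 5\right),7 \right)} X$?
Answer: $\frac{2541}{5} \approx 508.2$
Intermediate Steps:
$X = - \frac{121}{5}$ ($X = - \frac{\left(9 + 2\right)^{2}}{5} = - \frac{11^{2}}{5} = \left(- \frac{1}{5}\right) 121 = - \frac{121}{5} \approx -24.2$)
$f{\left(\left(4 - 1\right) \left(5 + 5\right),7 \right)} X = \left(-3\right) 7 \left(- \frac{121}{5}\right) = \left(-21\right) \left(- \frac{121}{5}\right) = \frac{2541}{5}$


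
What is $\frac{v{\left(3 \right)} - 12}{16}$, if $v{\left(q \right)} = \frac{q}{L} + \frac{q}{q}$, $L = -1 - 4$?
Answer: $- \frac{29}{40} \approx -0.725$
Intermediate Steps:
$L = -5$
$v{\left(q \right)} = 1 - \frac{q}{5}$ ($v{\left(q \right)} = \frac{q}{-5} + \frac{q}{q} = q \left(- \frac{1}{5}\right) + 1 = - \frac{q}{5} + 1 = 1 - \frac{q}{5}$)
$\frac{v{\left(3 \right)} - 12}{16} = \frac{\left(1 - \frac{3}{5}\right) - 12}{16} = \left(\left(1 - \frac{3}{5}\right) - 12\right) \frac{1}{16} = \left(\frac{2}{5} - 12\right) \frac{1}{16} = \left(- \frac{58}{5}\right) \frac{1}{16} = - \frac{29}{40}$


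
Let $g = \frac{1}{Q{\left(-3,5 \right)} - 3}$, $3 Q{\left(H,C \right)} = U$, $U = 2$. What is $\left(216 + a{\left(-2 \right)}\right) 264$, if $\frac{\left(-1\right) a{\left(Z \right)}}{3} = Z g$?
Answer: $\frac{394416}{7} \approx 56345.0$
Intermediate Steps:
$Q{\left(H,C \right)} = \frac{2}{3}$ ($Q{\left(H,C \right)} = \frac{1}{3} \cdot 2 = \frac{2}{3}$)
$g = - \frac{3}{7}$ ($g = \frac{1}{\frac{2}{3} - 3} = \frac{1}{- \frac{7}{3}} = - \frac{3}{7} \approx -0.42857$)
$a{\left(Z \right)} = \frac{9 Z}{7}$ ($a{\left(Z \right)} = - 3 Z \left(- \frac{3}{7}\right) = - 3 \left(- \frac{3 Z}{7}\right) = \frac{9 Z}{7}$)
$\left(216 + a{\left(-2 \right)}\right) 264 = \left(216 + \frac{9}{7} \left(-2\right)\right) 264 = \left(216 - \frac{18}{7}\right) 264 = \frac{1494}{7} \cdot 264 = \frac{394416}{7}$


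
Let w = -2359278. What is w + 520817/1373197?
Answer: -3239752950949/1373197 ≈ -2.3593e+6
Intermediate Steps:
w + 520817/1373197 = -2359278 + 520817/1373197 = -3239752950949/1373197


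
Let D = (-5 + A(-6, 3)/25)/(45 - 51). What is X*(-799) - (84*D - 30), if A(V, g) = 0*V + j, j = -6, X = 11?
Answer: -220809/25 ≈ -8832.4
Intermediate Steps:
A(V, g) = -6 (A(V, g) = 0*V - 6 = 0 - 6 = -6)
D = 131/150 (D = (-5 - 6/25)/(45 - 51) = (-5 - 6*1/25)/(-6) = (-5 - 6/25)*(-1/6) = -131/25*(-1/6) = 131/150 ≈ 0.87333)
X*(-799) - (84*D - 30) = 11*(-799) - (84*(131/150) - 30) = -8789 - (1834/25 - 30) = -8789 - 1*1084/25 = -8789 - 1084/25 = -220809/25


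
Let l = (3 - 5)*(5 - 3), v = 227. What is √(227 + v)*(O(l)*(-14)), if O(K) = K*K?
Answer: -224*√454 ≈ -4772.8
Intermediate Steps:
l = -4 (l = -2*2 = -4)
O(K) = K²
√(227 + v)*(O(l)*(-14)) = √(227 + 227)*((-4)²*(-14)) = √454*(16*(-14)) = √454*(-224) = -224*√454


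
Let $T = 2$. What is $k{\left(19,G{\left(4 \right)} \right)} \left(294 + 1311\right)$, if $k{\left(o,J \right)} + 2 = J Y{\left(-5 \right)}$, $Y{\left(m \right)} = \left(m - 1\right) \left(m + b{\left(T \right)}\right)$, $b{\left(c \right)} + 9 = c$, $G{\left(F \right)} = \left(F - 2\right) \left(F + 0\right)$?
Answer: $921270$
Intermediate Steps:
$G{\left(F \right)} = F \left(-2 + F\right)$ ($G{\left(F \right)} = \left(-2 + F\right) F = F \left(-2 + F\right)$)
$b{\left(c \right)} = -9 + c$
$Y{\left(m \right)} = \left(-1 + m\right) \left(-7 + m\right)$ ($Y{\left(m \right)} = \left(m - 1\right) \left(m + \left(-9 + 2\right)\right) = \left(-1 + m\right) \left(m - 7\right) = \left(-1 + m\right) \left(-7 + m\right)$)
$k{\left(o,J \right)} = -2 + 72 J$ ($k{\left(o,J \right)} = -2 + J \left(7 + \left(-5\right)^{2} - -40\right) = -2 + J \left(7 + 25 + 40\right) = -2 + J 72 = -2 + 72 J$)
$k{\left(19,G{\left(4 \right)} \right)} \left(294 + 1311\right) = \left(-2 + 72 \cdot 4 \left(-2 + 4\right)\right) \left(294 + 1311\right) = \left(-2 + 72 \cdot 4 \cdot 2\right) 1605 = \left(-2 + 72 \cdot 8\right) 1605 = \left(-2 + 576\right) 1605 = 574 \cdot 1605 = 921270$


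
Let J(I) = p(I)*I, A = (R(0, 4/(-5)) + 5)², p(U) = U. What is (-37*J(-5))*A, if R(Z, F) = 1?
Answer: -33300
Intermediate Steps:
A = 36 (A = (1 + 5)² = 6² = 36)
J(I) = I² (J(I) = I*I = I²)
(-37*J(-5))*A = -37*(-5)²*36 = -37*25*36 = -925*36 = -33300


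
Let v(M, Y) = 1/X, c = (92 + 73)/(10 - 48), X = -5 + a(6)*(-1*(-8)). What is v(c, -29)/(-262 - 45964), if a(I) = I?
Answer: -1/1987718 ≈ -5.0309e-7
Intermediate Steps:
X = 43 (X = -5 + 6*(-1*(-8)) = -5 + 6*8 = -5 + 48 = 43)
c = -165/38 (c = 165/(-38) = 165*(-1/38) = -165/38 ≈ -4.3421)
v(M, Y) = 1/43
v(c, -29)/(-262 - 45964) = 1/(43*(-262 - 45964)) = (1/43)/(-46226) = (1/43)*(-1/46226) = -1/1987718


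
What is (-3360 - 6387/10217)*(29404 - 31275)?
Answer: 64241733597/10217 ≈ 6.2877e+6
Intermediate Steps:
(-3360 - 6387/10217)*(29404 - 31275) = (-3360 - 6387*1/10217)*(-1871) = (-3360 - 6387/10217)*(-1871) = -34335507/10217*(-1871) = 64241733597/10217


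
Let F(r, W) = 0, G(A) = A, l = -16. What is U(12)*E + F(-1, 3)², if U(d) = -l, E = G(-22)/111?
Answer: -352/111 ≈ -3.1712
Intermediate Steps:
E = -22/111 ≈ -0.19820
U(d) = 16 (U(d) = -1*(-16) = 16)
U(12)*E + F(-1, 3)² = 16*(-22/111) + 0² = -352/111 + 0 = -352/111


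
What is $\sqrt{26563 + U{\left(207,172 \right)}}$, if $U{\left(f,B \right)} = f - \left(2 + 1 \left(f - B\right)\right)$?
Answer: $\sqrt{26733} \approx 163.5$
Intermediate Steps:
$U{\left(f,B \right)} = -2 + B$ ($U{\left(f,B \right)} = f - \left(2 - \left(B - f\right)\right) = f - \left(2 + f - B\right) = -2 + B$)
$\sqrt{26563 + U{\left(207,172 \right)}} = \sqrt{26563 + \left(-2 + 172\right)} = \sqrt{26563 + 170} = \sqrt{26733}$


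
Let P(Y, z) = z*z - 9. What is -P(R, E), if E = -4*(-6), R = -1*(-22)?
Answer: -567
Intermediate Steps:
R = 22
E = 24
P(Y, z) = -9 + z² (P(Y, z) = z² - 9 = -9 + z²)
-P(R, E) = -(-9 + 24²) = -(-9 + 576) = -1*567 = -567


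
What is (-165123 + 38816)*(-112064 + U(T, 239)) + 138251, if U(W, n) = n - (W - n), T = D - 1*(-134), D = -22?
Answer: 14108377537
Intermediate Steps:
T = 112 (T = -22 - 1*(-134) = -22 + 134 = 112)
U(W, n) = -W + 2*n (U(W, n) = n + (n - W) = -W + 2*n)
(-165123 + 38816)*(-112064 + U(T, 239)) + 138251 = (-165123 + 38816)*(-112064 + (-1*112 + 2*239)) + 138251 = -126307*(-112064 + (-112 + 478)) + 138251 = -126307*(-112064 + 366) + 138251 = -126307*(-111698) + 138251 = 14108239286 + 138251 = 14108377537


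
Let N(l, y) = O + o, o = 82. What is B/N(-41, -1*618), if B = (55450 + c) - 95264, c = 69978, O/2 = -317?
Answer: -7541/138 ≈ -54.645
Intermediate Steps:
O = -634 (O = 2*(-317) = -634)
N(l, y) = -552 (N(l, y) = -634 + 82 = -552)
B = 30164 (B = (55450 + 69978) - 95264 = 125428 - 95264 = 30164)
B/N(-41, -1*618) = 30164/(-552) = 30164*(-1/552) = -7541/138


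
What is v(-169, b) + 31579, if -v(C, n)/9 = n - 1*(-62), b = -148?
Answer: 32353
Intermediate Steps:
v(C, n) = -558 - 9*n (v(C, n) = -9*(n - 1*(-62)) = -9*(n + 62) = -9*(62 + n) = -558 - 9*n)
v(-169, b) + 31579 = (-558 - 9*(-148)) + 31579 = (-558 + 1332) + 31579 = 774 + 31579 = 32353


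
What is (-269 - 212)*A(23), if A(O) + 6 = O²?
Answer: -251563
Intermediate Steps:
A(O) = -6 + O²
(-269 - 212)*A(23) = (-269 - 212)*(-6 + 23²) = -481*(-6 + 529) = -481*523 = -251563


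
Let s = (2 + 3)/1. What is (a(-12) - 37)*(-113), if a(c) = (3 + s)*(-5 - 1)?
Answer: 9605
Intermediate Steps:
s = 5 (s = 5*1 = 5)
a(c) = -48 (a(c) = (3 + 5)*(-5 - 1) = 8*(-6) = -48)
(a(-12) - 37)*(-113) = (-48 - 37)*(-113) = -85*(-113) = 9605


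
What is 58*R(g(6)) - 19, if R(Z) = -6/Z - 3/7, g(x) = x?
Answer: -713/7 ≈ -101.86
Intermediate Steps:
R(Z) = -3/7 - 6/Z (R(Z) = -6/Z - 3*1/7 = -6/Z - 3/7 = -3/7 - 6/Z)
58*R(g(6)) - 19 = 58*(-3/7 - 6/6) - 19 = 58*(-3/7 - 6*1/6) - 19 = 58*(-3/7 - 1) - 19 = 58*(-10/7) - 19 = -580/7 - 19 = -713/7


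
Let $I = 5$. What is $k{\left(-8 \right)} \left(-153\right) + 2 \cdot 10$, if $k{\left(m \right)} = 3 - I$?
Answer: $326$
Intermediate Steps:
$k{\left(m \right)} = -2$ ($k{\left(m \right)} = 3 - 5 = -2$)
$k{\left(-8 \right)} \left(-153\right) + 2 \cdot 10 = \left(-2\right) \left(-153\right) + 2 \cdot 10 = 306 + 20 = 326$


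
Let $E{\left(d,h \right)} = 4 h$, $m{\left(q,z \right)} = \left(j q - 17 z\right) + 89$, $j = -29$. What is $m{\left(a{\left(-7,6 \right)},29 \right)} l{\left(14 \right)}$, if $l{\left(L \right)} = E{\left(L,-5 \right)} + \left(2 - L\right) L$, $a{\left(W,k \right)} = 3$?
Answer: $92308$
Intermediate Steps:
$m{\left(q,z \right)} = 89 - 29 q - 17 z$ ($m{\left(q,z \right)} = \left(- 29 q - 17 z\right) + 89 = 89 - 29 q - 17 z$)
$l{\left(L \right)} = -20 + L \left(2 - L\right)$ ($l{\left(L \right)} = 4 \left(-5\right) + \left(2 - L\right) L = -20 + L \left(2 - L\right)$)
$m{\left(a{\left(-7,6 \right)},29 \right)} l{\left(14 \right)} = \left(89 - 87 - 493\right) \left(-20 - 14^{2} + 2 \cdot 14\right) = \left(89 - 87 - 493\right) \left(-20 - 196 + 28\right) = - 491 \left(-20 - 196 + 28\right) = \left(-491\right) \left(-188\right) = 92308$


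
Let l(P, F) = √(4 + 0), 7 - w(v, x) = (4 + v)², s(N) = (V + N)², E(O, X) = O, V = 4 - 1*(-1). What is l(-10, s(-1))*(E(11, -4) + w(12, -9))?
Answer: -476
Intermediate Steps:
V = 5 (V = 4 + 1 = 5)
s(N) = (5 + N)²
w(v, x) = 7 - (4 + v)²
l(P, F) = 2 (l(P, F) = √4 = 2)
l(-10, s(-1))*(E(11, -4) + w(12, -9)) = 2*(11 + (7 - (4 + 12)²)) = 2*(11 + (7 - 1*16²)) = 2*(11 + (7 - 1*256)) = 2*(11 + (7 - 256)) = 2*(11 - 249) = 2*(-238) = -476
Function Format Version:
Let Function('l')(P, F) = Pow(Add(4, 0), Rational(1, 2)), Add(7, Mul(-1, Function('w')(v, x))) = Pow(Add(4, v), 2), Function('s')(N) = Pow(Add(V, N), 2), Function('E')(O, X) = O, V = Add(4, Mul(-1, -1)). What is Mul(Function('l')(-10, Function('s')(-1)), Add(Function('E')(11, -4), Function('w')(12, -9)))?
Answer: -476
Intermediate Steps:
V = 5 (V = Add(4, 1) = 5)
Function('s')(N) = Pow(Add(5, N), 2)
Function('w')(v, x) = Add(7, Mul(-1, Pow(Add(4, v), 2)))
Function('l')(P, F) = 2 (Function('l')(P, F) = Pow(4, Rational(1, 2)) = 2)
Mul(Function('l')(-10, Function('s')(-1)), Add(Function('E')(11, -4), Function('w')(12, -9))) = Mul(2, Add(11, Add(7, Mul(-1, Pow(Add(4, 12), 2))))) = Mul(2, Add(11, Add(7, Mul(-1, Pow(16, 2))))) = Mul(2, Add(11, Add(7, Mul(-1, 256)))) = Mul(2, Add(11, Add(7, -256))) = Mul(2, Add(11, -249)) = Mul(2, -238) = -476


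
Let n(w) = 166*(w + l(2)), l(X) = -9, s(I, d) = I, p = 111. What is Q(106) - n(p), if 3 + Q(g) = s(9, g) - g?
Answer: -17032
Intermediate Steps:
n(w) = -1494 + 166*w (n(w) = 166*(w - 9) = 166*(-9 + w) = -1494 + 166*w)
Q(g) = 6 - g (Q(g) = -3 + (9 - g) = 6 - g)
Q(106) - n(p) = (6 - 1*106) - (-1494 + 166*111) = (6 - 106) - (-1494 + 18426) = -100 - 1*16932 = -100 - 16932 = -17032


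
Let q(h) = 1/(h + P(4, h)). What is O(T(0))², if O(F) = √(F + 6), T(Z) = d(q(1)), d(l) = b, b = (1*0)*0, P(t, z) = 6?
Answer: 6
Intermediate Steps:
q(h) = 1/(6 + h) (q(h) = 1/(h + 6) = 1/(6 + h))
b = 0 (b = 0*0 = 0)
d(l) = 0
T(Z) = 0
O(F) = √(6 + F)
O(T(0))² = (√(6 + 0))² = (√6)² = 6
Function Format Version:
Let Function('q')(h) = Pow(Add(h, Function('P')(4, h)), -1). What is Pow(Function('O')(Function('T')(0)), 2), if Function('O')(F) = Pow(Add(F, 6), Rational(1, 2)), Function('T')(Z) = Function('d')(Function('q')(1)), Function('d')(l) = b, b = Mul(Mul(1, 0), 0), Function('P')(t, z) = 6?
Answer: 6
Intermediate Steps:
Function('q')(h) = Pow(Add(6, h), -1) (Function('q')(h) = Pow(Add(h, 6), -1) = Pow(Add(6, h), -1))
b = 0 (b = Mul(0, 0) = 0)
Function('d')(l) = 0
Function('T')(Z) = 0
Function('O')(F) = Pow(Add(6, F), Rational(1, 2))
Pow(Function('O')(Function('T')(0)), 2) = Pow(Pow(Add(6, 0), Rational(1, 2)), 2) = Pow(Pow(6, Rational(1, 2)), 2) = 6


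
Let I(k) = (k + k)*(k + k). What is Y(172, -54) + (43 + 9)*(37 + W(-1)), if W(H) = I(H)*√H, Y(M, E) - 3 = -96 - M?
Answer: 1659 + 208*I ≈ 1659.0 + 208.0*I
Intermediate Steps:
I(k) = 4*k² (I(k) = (2*k)*(2*k) = 4*k²)
Y(M, E) = -93 - M (Y(M, E) = 3 + (-96 - M) = -93 - M)
W(H) = 4*H^(5/2) (W(H) = (4*H²)*√H = 4*H^(5/2))
Y(172, -54) + (43 + 9)*(37 + W(-1)) = (-93 - 1*172) + (43 + 9)*(37 + 4*(-1)^(5/2)) = (-93 - 172) + 52*(37 + 4*I) = -265 + (1924 + 208*I) = 1659 + 208*I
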